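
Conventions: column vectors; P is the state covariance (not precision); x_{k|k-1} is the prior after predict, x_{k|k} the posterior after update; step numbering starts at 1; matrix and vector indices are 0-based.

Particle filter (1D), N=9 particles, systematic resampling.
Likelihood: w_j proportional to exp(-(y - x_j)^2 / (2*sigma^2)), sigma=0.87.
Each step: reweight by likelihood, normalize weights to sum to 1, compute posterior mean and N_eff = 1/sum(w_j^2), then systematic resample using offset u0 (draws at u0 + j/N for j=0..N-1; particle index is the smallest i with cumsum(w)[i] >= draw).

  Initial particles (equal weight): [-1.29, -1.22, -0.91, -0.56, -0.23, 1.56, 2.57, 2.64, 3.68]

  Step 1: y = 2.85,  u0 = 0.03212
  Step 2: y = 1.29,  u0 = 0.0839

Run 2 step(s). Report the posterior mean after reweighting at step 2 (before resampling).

step 1: w=[0.0000, 0.0000, 0.0000, 0.0002, 0.0007, 0.1152, 0.3285, 0.3360, 0.2195]  mean=2.7182  Neff=3.5433  idx=[5, 6, 6, 6, 7, 7, 7, 8, 8]
step 2: w=[0.3269, 0.1162, 0.1162, 0.1162, 0.1029, 0.1029, 0.1029, 0.0079, 0.0079]  mean=2.2790  Neff=5.5785  idx=[0, 0, 0, 1, 2, 3, 4, 5, 6]

post_mean = 2.2790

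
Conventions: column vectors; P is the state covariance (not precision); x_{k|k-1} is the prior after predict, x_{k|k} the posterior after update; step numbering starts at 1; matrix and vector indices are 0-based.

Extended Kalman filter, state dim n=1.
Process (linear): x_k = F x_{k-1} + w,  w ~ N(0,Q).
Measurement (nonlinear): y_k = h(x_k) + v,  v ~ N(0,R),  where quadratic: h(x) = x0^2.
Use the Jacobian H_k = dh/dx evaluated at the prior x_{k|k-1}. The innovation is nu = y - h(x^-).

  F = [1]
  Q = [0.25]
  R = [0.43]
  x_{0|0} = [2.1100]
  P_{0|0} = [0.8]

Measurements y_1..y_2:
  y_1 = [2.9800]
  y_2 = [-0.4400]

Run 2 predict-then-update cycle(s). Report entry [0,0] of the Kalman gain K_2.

step 1: x^-=[2.1100]  P^-=[1.0500]  H_jac=[4.2200]  S=[19.1288]  K=[0.2316]  nu=[-1.4721]  x^+=[1.7690]  P^+=[0.0236]
step 2: x^-=[1.7690]  P^-=[0.2736]  H_jac=[3.5380]  S=[3.8548]  K=[0.2511]  nu=[-3.5694]  x^+=[0.8727]  P^+=[0.0305]

K[0,0] = 0.2511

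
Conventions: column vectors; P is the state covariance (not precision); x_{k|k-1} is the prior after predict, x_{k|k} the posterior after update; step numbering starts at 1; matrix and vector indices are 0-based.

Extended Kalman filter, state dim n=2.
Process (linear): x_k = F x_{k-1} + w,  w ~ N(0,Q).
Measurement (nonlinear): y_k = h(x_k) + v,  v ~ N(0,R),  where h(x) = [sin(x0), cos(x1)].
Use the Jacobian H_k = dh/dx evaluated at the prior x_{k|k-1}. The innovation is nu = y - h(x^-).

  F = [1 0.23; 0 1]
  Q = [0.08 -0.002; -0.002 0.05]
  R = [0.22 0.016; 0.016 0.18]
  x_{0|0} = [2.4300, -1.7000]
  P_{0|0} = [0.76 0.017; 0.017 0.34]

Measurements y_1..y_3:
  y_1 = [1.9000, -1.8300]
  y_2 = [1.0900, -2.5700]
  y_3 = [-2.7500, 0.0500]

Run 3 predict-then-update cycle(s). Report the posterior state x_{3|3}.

step 1: x^-=[2.0390, -1.7000]  P^-=[0.8658 0.0932; 0.0932 0.3900]  H_jac=[-0.4513 0.0000; 0.0000 0.9917]  S=[0.3963 -0.0257; -0.0257 0.5635]  K=[-0.9781 0.1194; -0.0618 0.6835]  nu=[1.0076, -1.7012]  x^+=[0.8503, -2.9250]  P^+=[0.4726 0.0059; 0.0059 0.1231]
step 2: x^-=[0.1776, -2.9250]  P^-=[0.5618 0.0322; 0.0322 0.1731]  H_jac=[0.9843 0.0000; 0.0000 0.2149]  S=[0.7643 0.0228; 0.0228 0.1880]  K=[0.7251 -0.0512; 0.0357 0.1935]  nu=[0.9133, -1.5934]  x^+=[0.9213, -3.2007]  P^+=[0.1612 0.0111; 0.0111 0.1647]
step 3: x^-=[0.1852, -3.2007]  P^-=[0.2551 0.0470; 0.0470 0.2147]  H_jac=[0.9829 0.0000; 0.0000 -0.0591]  S=[0.4664 0.0133; 0.0133 0.1808]  K=[0.5391 -0.0549; 0.1013 -0.0777]  nu=[-2.9341, 1.0483]  x^+=[-1.4541, -3.5793]  P^+=[0.1198 0.0214; 0.0214 0.2091]

x_post = [-1.4541, -3.5793]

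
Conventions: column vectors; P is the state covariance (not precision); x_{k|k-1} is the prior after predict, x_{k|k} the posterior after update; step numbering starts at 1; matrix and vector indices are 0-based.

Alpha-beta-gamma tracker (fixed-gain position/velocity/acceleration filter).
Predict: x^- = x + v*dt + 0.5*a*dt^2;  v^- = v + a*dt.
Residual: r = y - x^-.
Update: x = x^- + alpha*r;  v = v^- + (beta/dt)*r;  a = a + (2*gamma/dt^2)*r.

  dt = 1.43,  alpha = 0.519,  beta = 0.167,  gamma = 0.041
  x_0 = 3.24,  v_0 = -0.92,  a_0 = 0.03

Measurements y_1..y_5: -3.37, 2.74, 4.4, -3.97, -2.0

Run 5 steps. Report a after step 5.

step 1: x_pred=1.9551  r=-5.3251  x^+=-0.8086  v^+=-1.4990  a^+=-0.1835
step 2: x_pred=-3.1398  r=5.8798  x^+=-0.0882  v^+=-1.0748  a^+=0.0522
step 3: x_pred=-1.5717  r=5.9717  x^+=1.5276  v^+=-0.3027  a^+=0.2917
step 4: x_pred=1.3931  r=-5.3631  x^+=-1.3904  v^+=-0.5118  a^+=0.0767
step 5: x_pred=-2.0439  r=0.0439  x^+=-2.0211  v^+=-0.3971  a^+=0.0784

a_post = 0.0784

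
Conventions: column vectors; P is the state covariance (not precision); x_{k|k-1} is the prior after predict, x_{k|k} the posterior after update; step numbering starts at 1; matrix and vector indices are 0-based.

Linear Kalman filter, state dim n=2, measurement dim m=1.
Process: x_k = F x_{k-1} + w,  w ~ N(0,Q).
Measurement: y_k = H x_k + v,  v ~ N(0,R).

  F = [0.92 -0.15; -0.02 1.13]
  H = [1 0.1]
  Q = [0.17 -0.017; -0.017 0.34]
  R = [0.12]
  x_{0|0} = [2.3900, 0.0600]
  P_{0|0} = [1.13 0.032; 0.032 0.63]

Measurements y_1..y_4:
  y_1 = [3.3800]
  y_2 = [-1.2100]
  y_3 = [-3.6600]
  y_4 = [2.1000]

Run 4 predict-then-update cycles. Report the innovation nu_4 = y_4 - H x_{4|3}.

step 1: x^-=[2.1898, 0.0200]  P^-=[1.1318 -0.1112; -0.1112 1.1435]  S=[1.2410]  K=[0.9030; 0.0025]  nu=[1.1882]  x^+=[3.2628, 0.0230]  P^+=[0.1198 -0.1140; -0.1140 1.1434]
step 2: x^-=[2.9983, -0.0393]  P^-=[0.3286 -0.3319; -0.3319 1.8053]  S=[0.4002]  K=[0.7380; -0.3782]  nu=[-4.2044]  x^+=[-0.1046, 1.5510]  P^+=[0.1106 -0.2202; -0.2202 1.7480]
step 3: x^-=[-0.3288, 1.7547]  P^-=[0.3637 -0.5449; -0.5449 2.5820]  S=[0.4005]  K=[0.7720; -0.7158]  nu=[-3.5066]  x^+=[-3.0359, 4.2646]  P^+=[0.1250 -0.3236; -0.3236 2.3768]
step 4: x^-=[-3.4327, 4.8798]  P^-=[0.4186 -0.7595; -0.7595 3.3896]  S=[0.4206]  K=[0.8147; -1.0000]  nu=[5.0447]  x^+=[0.6771, -0.1649]  P^+=[0.1395 -0.4169; -0.4169 2.9691]

innov = [5.0447]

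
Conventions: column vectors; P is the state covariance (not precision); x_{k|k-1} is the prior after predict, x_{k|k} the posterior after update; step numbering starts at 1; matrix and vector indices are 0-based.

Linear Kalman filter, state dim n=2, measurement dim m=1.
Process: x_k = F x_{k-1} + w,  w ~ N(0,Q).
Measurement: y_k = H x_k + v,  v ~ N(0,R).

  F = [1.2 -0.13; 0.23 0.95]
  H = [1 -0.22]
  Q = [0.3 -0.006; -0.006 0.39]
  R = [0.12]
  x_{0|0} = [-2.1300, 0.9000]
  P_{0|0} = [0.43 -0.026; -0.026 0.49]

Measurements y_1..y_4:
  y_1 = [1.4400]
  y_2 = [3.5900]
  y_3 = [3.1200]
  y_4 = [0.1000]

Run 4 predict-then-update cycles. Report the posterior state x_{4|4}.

x_post = [1.3667, 2.4240]

step 1: x^-=[-2.6730, 0.3651]  P^-=[0.9356 0.0233; 0.0233 0.8436]  S=[1.0862]  K=[0.8566; -0.1494]  nu=[4.1933]  x^+=[0.9192, -0.2615]  P^+=[0.1385 0.1623; 0.1623 0.8194]
step 2: x^-=[1.1370, -0.0370]  P^-=[0.4627 0.1112; 0.1112 1.2077]  S=[0.5922]  K=[0.7400; -0.2608]  nu=[2.4448]  x^+=[2.9461, -0.6747]  P^+=[0.1384 0.2255; 0.2255 1.1674]
step 3: x^-=[3.6231, 0.0367]  P^-=[0.4487 0.1384; 0.1384 1.5495]  S=[0.5828]  K=[0.7176; -0.3475]  nu=[-0.4950]  x^+=[3.2678, 0.2087]  P^+=[0.1485 0.2837; 0.2837 1.4791]
step 4: x^-=[3.8943, 0.9498]  P^-=[0.4504 0.1673; 0.1673 1.8568]  S=[0.5866]  K=[0.7050; -0.4112]  nu=[-3.5853]  x^+=[1.3667, 2.4240]  P^+=[0.1588 0.3373; 0.3373 1.7576]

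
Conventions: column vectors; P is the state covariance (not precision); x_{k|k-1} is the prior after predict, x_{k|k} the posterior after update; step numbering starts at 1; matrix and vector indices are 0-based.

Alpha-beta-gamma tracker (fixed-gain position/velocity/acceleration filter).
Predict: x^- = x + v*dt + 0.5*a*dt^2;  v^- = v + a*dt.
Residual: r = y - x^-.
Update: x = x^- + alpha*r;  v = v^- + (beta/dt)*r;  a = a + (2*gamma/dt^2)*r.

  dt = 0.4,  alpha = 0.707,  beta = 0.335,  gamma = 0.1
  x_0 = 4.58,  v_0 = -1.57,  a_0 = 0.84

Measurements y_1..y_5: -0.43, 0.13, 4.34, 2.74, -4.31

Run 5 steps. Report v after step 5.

v_post = -2.3358

step 1: x_pred=4.0192  r=-4.4492  x^+=0.8736  v^+=-4.9602  a^+=-4.7215
step 2: x_pred=-1.4882  r=1.6182  x^+=-0.3441  v^+=-5.4936  a^+=-2.6988
step 3: x_pred=-2.7575  r=7.0975  x^+=2.2604  v^+=-0.6290  a^+=6.1731
step 4: x_pred=2.5027  r=0.2373  x^+=2.6705  v^+=2.0390  a^+=6.4697
step 5: x_pred=4.0036  r=-8.3136  x^+=-1.8741  v^+=-2.3358  a^+=-3.9224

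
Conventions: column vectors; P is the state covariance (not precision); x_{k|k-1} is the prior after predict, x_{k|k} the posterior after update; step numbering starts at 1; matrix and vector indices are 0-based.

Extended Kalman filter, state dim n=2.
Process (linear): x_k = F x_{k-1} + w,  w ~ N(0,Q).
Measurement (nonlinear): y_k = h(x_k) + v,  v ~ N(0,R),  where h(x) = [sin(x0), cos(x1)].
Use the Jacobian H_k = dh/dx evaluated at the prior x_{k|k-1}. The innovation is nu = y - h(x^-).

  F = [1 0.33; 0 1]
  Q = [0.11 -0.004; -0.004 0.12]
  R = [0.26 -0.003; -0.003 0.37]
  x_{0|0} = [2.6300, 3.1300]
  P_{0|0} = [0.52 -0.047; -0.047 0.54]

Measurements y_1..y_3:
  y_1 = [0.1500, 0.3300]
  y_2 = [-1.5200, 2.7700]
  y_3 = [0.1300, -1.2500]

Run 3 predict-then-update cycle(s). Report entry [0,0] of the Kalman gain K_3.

step 1: x^-=[3.6629, 3.1300]  P^-=[0.6578 0.1272; 0.1272 0.6600]  H_jac=[-0.8672 0.0000; 0.0000 -0.0116]  S=[0.7546 -0.0017; -0.0017 0.3701]  K=[-0.7559 -0.0075; -0.1462 -0.0214]  nu=[0.6480, 1.3299]  x^+=[3.1631, 3.0069]  P^+=[0.2266 0.0438; 0.0438 0.6437]
step 2: x^-=[4.1554, 3.0069]  P^-=[0.4356 0.2522; 0.2522 0.7637]  H_jac=[-0.5287 0.0000; 0.0000 -0.1343]  S=[0.3817 0.0149; 0.0149 0.3838]  K=[-0.6007 -0.0649; -0.3393 -0.2541]  nu=[-0.6712, 3.7609]  x^+=[4.3143, 2.2788]  P^+=[0.2951 0.1654; 0.1654 0.6924]
step 3: x^-=[5.0663, 2.2788]  P^-=[0.5897 0.3899; 0.3899 0.8124]  H_jac=[0.3466 0.0000; 0.0000 -0.7597]  S=[0.3308 -0.1057; -0.1057 0.8388]  K=[0.5261 -0.2869; 0.1808 -0.7130]  nu=[1.0680, -0.5997]  x^+=[5.8003, 2.8994]  P^+=[0.3972 0.1418; 0.1418 0.3480]

K[0,0] = 0.5261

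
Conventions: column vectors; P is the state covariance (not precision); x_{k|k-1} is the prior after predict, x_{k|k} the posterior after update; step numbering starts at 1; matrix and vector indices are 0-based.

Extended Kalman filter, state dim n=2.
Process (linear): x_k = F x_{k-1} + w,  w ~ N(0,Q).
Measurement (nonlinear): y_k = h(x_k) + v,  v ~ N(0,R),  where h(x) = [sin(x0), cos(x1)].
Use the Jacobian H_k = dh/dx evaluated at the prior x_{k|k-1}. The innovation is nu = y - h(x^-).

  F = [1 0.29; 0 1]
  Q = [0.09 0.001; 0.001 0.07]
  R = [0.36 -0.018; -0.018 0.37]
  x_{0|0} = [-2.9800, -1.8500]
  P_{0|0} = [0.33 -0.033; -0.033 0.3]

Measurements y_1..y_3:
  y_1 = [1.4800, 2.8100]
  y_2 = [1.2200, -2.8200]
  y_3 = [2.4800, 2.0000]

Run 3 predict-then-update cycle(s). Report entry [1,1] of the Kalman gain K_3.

step 1: x^-=[-3.5165, -1.8500]  P^-=[0.4261 0.0550; 0.0550 0.3700]  H_jac=[-0.9305 0.0000; 0.0000 0.9613]  S=[0.7290 -0.0672; -0.0672 0.7119]  K=[-0.5418 0.0231; -0.0244 0.4973]  nu=[1.1138, 3.0856]  x^+=[-4.0486, -0.3426]  P^+=[0.2101 0.0190; 0.0190 0.1919]
step 2: x^-=[-4.1480, -0.3426]  P^-=[0.3272 0.0757; 0.0757 0.2619]  H_jac=[-0.5349 0.0000; 0.0000 0.3360]  S=[0.4536 -0.0316; -0.0316 0.3996]  K=[-0.3836 0.0333; -0.0743 0.2143]  nu=[0.3751, -3.7619]  x^+=[-4.4171, -1.1768]  P^+=[0.2592 0.0572; 0.0572 0.2400]
step 3: x^-=[-4.7584, -1.1768]  P^-=[0.4026 0.1278; 0.1278 0.3100]  H_jac=[0.0460 0.0000; 0.0000 0.9234]  S=[0.3609 -0.0126; -0.0126 0.6343]  K=[0.0578 0.1872; 0.0320 0.4519]  nu=[1.4811, 1.6161]  x^+=[-4.3702, -0.3990]  P^+=[0.3795 0.0739; 0.0739 0.1805]

K[1,1] = 0.4519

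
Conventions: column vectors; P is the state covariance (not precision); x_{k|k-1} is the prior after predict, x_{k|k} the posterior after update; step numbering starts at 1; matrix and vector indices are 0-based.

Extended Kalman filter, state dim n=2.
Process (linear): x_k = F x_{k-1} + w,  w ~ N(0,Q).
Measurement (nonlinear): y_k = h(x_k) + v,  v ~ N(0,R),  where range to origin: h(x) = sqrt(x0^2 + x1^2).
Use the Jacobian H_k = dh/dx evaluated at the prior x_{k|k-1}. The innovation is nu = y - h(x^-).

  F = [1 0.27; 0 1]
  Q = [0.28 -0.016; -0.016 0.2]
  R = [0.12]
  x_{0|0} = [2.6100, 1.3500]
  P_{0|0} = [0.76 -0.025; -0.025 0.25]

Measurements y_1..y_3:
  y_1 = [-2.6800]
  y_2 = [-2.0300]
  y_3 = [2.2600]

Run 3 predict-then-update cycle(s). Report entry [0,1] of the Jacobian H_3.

step 1: x^-=[2.9745, 1.3500]  P^-=[1.0447 0.0265; 0.0265 0.4500]  H_jac=[0.9106 0.4133]  S=[1.0831]  K=[0.8885; 0.1940]  nu=[-5.9465]  x^+=[-2.3087, 0.1964]  P^+=[0.1898 -0.1602; -0.1602 0.4092]
step 2: x^-=[-2.2557, 0.1964]  P^-=[0.4131 -0.0657; -0.0657 0.6092]  H_jac=[-0.9962 0.0868]  S=[0.5459]  K=[-0.7643; 0.2167]  nu=[-4.2942]  x^+=[1.0263, -0.7340]  P^+=[0.0942 0.0247; 0.0247 0.5836]
step 3: x^-=[0.8281, -0.7340]  P^-=[0.4301 0.1663; 0.1663 0.7836]  H_jac=[0.7484 -0.6633]  S=[0.5405]  K=[0.3914; -0.7313]  nu=[1.1534]  x^+=[1.2796, -1.5775]  P^+=[0.3473 0.3210; 0.3210 0.4945]

H_jac[0,1] = -0.6633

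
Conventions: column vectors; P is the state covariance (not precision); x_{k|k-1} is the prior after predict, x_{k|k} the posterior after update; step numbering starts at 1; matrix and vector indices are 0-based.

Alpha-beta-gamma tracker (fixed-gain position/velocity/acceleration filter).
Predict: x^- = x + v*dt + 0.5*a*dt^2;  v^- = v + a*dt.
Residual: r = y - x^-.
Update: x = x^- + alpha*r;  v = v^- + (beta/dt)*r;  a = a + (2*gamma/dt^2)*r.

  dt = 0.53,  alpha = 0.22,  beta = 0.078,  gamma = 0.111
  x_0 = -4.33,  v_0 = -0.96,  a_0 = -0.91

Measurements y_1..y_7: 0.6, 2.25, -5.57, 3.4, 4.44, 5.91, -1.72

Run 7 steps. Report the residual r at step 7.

resid = -17.5600

step 1: x_pred=-4.9666  r=5.5666  x^+=-3.7420  v^+=-0.6231  a^+=3.4894
step 2: x_pred=-3.5821  r=5.8321  x^+=-2.2990  v^+=2.0846  a^+=8.0986
step 3: x_pred=-0.0567  r=-5.5133  x^+=-1.2697  v^+=5.5655  a^+=3.7414
step 4: x_pred=2.2055  r=1.1945  x^+=2.4683  v^+=7.7242  a^+=4.6854
step 5: x_pred=7.2202  r=-2.7802  x^+=6.6086  v^+=9.7983  a^+=2.4881
step 6: x_pred=12.1511  r=-6.2411  x^+=10.7781  v^+=10.1985  a^+=-2.4443
step 7: x_pred=15.8400  r=-17.5600  x^+=11.9768  v^+=6.3187  a^+=-16.3222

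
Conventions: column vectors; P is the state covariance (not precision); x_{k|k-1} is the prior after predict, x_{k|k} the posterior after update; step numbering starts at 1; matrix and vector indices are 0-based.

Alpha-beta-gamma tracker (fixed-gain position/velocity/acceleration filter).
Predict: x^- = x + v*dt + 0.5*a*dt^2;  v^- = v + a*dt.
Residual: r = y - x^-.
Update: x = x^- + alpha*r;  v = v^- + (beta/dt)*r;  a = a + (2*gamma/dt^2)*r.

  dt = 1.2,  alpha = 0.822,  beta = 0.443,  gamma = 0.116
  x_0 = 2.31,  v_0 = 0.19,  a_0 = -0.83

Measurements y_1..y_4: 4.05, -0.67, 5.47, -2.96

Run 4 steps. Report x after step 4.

x_post = -1.7440

step 1: x_pred=1.9404  r=2.1096  x^+=3.6745  v^+=-0.0272  a^+=-0.4901
step 2: x_pred=3.2890  r=-3.9590  x^+=0.0347  v^+=-2.0769  a^+=-1.1280
step 3: x_pred=-3.2697  r=8.7397  x^+=3.9143  v^+=-0.2040  a^+=0.2801
step 4: x_pred=3.8712  r=-6.8312  x^+=-1.7440  v^+=-2.3897  a^+=-0.8205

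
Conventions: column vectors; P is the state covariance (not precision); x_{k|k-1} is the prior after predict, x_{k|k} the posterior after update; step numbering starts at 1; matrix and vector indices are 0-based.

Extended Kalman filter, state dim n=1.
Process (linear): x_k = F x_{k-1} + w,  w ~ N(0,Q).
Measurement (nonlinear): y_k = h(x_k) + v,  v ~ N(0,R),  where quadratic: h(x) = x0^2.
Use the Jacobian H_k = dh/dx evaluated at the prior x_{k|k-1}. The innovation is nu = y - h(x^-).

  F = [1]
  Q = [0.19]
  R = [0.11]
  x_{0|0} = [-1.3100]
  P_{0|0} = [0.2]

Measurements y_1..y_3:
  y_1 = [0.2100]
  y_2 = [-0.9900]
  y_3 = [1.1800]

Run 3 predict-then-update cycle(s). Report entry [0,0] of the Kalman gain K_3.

K[0,0] = 0.3129

step 1: x^-=[-1.3100]  P^-=[0.3900]  H_jac=[-2.6200]  S=[2.7871]  K=[-0.3666]  nu=[-1.5061]  x^+=[-0.7578]  P^+=[0.0154]
step 2: x^-=[-0.7578]  P^-=[0.2054]  H_jac=[-1.5157]  S=[0.5818]  K=[-0.5350]  nu=[-1.5643]  x^+=[0.0791]  P^+=[0.0388]
step 3: x^-=[0.0791]  P^-=[0.2288]  H_jac=[0.1583]  S=[0.1157]  K=[0.3129]  nu=[1.1737]  x^+=[0.4464]  P^+=[0.2175]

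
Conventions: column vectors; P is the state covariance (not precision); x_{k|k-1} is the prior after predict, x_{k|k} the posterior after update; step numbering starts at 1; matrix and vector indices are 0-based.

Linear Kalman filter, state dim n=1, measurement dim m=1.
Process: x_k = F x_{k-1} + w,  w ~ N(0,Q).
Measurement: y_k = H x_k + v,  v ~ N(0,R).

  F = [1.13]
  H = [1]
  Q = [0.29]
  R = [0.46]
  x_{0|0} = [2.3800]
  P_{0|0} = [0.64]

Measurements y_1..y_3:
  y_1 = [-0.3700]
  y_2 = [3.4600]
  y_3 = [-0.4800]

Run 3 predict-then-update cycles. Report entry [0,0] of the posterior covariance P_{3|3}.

step 1: x^-=[2.6894]  P^-=[1.1072]  S=[1.5672]  K=[0.7065]  nu=[-3.0594]  x^+=[0.5280]  P^+=[0.3250]
step 2: x^-=[0.5966]  P^-=[0.7050]  S=[1.1650]  K=[0.6051]  nu=[2.8634]  x^+=[2.3294]  P^+=[0.2784]
step 3: x^-=[2.6322]  P^-=[0.6454]  S=[1.1054]  K=[0.5839]  nu=[-3.1122]  x^+=[0.8150]  P^+=[0.2686]

P_post[0,0] = 0.2686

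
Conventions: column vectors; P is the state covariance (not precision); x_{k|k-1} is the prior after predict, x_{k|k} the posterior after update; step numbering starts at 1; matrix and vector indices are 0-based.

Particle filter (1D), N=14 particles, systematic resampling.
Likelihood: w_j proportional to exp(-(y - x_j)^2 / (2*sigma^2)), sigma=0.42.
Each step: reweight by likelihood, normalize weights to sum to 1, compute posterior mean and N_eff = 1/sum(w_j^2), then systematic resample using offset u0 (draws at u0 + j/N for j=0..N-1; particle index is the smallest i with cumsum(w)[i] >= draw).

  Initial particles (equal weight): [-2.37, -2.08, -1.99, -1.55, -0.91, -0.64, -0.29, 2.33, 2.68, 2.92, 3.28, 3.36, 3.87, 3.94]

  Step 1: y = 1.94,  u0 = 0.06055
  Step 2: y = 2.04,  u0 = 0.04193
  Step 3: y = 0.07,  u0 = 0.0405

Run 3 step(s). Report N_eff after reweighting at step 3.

step 1: w=[0.0000, 0.0000, 0.0000, 0.0000, 0.0000, 0.0000, 0.0000, 0.6936, 0.2261, 0.0702, 0.0066, 0.0035, 0.0000, 0.0000]  mean=2.4605  Neff=1.8615  idx=[7, 7, 7, 7, 7, 7, 7, 7, 7, 8, 8, 8, 8, 9]
step 2: w=[0.0932, 0.0932, 0.0932, 0.0932, 0.0932, 0.0932, 0.0932, 0.0932, 0.0932, 0.0370, 0.0370, 0.0370, 0.0370, 0.0132]  mean=2.3896  Neff=11.9312  idx=[0, 1, 1, 2, 3, 4, 5, 5, 6, 7, 8, 8, 10, 12]
step 3: w=[0.0832, 0.0832, 0.0832, 0.0832, 0.0832, 0.0832, 0.0832, 0.0832, 0.0832, 0.0832, 0.0832, 0.0832, 0.0007, 0.0007]  mean=2.3305  Neff=12.0318  idx=[0, 1, 2, 3, 3, 4, 5, 6, 7, 8, 9, 9, 10, 11]

N_eff = 12.0318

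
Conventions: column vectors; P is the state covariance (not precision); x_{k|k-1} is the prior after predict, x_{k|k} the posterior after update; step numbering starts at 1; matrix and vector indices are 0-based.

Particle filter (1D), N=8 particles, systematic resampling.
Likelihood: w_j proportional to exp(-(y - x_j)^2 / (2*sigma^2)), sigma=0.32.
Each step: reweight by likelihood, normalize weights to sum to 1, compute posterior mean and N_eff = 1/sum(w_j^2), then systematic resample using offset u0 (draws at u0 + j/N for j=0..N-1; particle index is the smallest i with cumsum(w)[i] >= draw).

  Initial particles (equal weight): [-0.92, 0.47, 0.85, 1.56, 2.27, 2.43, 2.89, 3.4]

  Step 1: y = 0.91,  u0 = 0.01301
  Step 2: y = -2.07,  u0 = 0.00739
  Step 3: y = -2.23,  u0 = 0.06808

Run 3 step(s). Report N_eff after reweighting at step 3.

N_eff = 8.0000

step 1: w=[0.0000, 0.2593, 0.6558, 0.0848, 0.0001, 0.0000, 0.0000, 0.0000]  mean=0.8118  Neff=1.9822  idx=[1, 1, 2, 2, 2, 2, 2, 2]
step 2: w=[0.4999, 0.4999, 0.0000, 0.0000, 0.0000, 0.0000, 0.0000, 0.0000]  mean=0.4700  Neff=2.0005  idx=[0, 0, 0, 0, 1, 1, 1, 1]
step 3: w=[0.1250, 0.1250, 0.1250, 0.1250, 0.1250, 0.1250, 0.1250, 0.1250]  mean=0.4700  Neff=8.0000  idx=[0, 1, 2, 3, 4, 5, 6, 7]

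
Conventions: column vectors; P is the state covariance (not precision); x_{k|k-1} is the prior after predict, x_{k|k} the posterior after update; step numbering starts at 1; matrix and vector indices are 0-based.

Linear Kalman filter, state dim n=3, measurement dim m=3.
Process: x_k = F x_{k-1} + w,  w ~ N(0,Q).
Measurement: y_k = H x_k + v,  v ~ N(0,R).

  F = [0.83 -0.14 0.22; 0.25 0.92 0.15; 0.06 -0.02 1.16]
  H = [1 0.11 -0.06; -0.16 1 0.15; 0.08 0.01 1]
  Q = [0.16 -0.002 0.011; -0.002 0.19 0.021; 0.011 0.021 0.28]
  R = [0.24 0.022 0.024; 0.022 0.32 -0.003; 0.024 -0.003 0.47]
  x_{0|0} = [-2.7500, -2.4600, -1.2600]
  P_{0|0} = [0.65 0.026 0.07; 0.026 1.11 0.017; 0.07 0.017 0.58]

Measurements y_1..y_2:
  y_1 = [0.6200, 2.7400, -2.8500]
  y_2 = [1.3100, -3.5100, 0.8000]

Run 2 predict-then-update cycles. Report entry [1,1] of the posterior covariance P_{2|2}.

P_post[1,1] = 0.1825

step 1: x^-=[-2.2153, -3.1397, -1.5774]  P^-=[0.6761 0.0436 0.2593; 0.0436 1.2051 0.1516; 0.2593 0.1516 1.0721]  S=[0.9110 0.1144 0.2906; 0.1144 1.5856 0.2781; 0.2906 0.2781 1.5912]  K=[0.7148 -0.0820 0.0810; 0.1020 0.7711 -0.0484; 0.0100 0.0514 0.6770]  nu=[3.0860, 5.7619, -1.0640]  x^+=[-0.5679, 1.6695, -1.9707]  P^+=[0.1730 0.0107 0.0415; 0.0107 0.2547 -0.0260; 0.0415 -0.0260 0.3152]
step 2: x^-=[-1.1387, 1.0983, -2.3535]  P^-=[0.3137 0.0220 0.1454; 0.0220 0.4244 0.0590; 0.1454 0.0590 0.7118]  S=[0.5480 0.0544 0.1584; 0.0544 0.7721 0.1434; 0.1584 0.1434 1.2084]  K=[0.5447 -0.0609 0.0771; 0.0699 0.5556 -0.0212; 0.0220 0.0740 0.5875]  nu=[2.1867, -4.4375, 3.2336]  x^+=[0.5718, -1.2827, -0.7339]  P^+=[0.1327 0.0077 0.0388; 0.0077 0.1825 -0.0124; 0.0388 -0.0124 0.2735]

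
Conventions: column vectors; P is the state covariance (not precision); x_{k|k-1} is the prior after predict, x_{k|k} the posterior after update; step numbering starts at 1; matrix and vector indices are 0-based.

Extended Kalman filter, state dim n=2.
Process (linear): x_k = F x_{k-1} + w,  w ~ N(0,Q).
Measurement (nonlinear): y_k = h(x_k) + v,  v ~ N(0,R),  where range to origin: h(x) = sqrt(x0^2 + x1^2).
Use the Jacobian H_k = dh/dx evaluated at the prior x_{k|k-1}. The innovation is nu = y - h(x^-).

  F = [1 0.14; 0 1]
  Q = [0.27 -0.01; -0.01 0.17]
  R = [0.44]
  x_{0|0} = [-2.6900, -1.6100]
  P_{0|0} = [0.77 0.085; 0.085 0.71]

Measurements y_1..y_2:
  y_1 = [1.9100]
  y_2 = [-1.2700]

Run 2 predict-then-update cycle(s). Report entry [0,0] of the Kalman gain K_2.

step 1: x^-=[-2.9154, -1.6100]  P^-=[1.0777 0.1744; 0.1744 0.8800]  H_jac=[-0.8754 -0.4834]  S=[1.6191]  K=[-0.6347; -0.3570]  nu=[-1.4204]  x^+=[-2.0138, -1.1029]  P^+=[0.4254 -0.1925; -0.1925 0.6736]
step 2: x^-=[-2.1682, -1.1029]  P^-=[0.6547 -0.1082; -0.1082 0.8436]  H_jac=[-0.8913 -0.4534]  S=[1.0460]  K=[-0.5109; -0.2734]  nu=[-3.7026]  x^+=[-0.2764, -0.0905]  P^+=[0.3816 -0.2544; -0.2544 0.7654]

K[0,0] = -0.5109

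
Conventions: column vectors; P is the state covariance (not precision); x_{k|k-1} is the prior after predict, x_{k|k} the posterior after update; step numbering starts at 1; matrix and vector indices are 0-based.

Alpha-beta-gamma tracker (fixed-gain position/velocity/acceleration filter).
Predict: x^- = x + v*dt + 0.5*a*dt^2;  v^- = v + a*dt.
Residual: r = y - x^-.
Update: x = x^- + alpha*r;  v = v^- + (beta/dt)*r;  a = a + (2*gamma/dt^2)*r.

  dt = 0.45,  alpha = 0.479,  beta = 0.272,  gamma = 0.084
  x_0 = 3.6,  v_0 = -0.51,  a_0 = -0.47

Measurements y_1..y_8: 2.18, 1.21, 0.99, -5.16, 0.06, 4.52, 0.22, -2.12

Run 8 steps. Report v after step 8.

step 1: x_pred=3.3229  r=-1.1429  x^+=2.7755  v^+=-1.4123  a^+=-1.4182
step 2: x_pred=1.9963  r=-0.7863  x^+=1.6197  v^+=-2.5258  a^+=-2.0705
step 3: x_pred=0.2734  r=0.7166  x^+=0.6167  v^+=-3.0244  a^+=-1.4760
step 4: x_pred=-0.8938  r=-4.2662  x^+=-2.9373  v^+=-6.2673  a^+=-5.0154
step 5: x_pred=-6.2654  r=6.3254  x^+=-3.2355  v^+=-4.7009  a^+=0.2323
step 6: x_pred=-5.3274  r=9.8474  x^+=-0.6105  v^+=1.3558  a^+=8.4020
step 7: x_pred=0.8503  r=-0.6303  x^+=0.5484  v^+=4.7558  a^+=7.8791
step 8: x_pred=3.4862  r=-5.6062  x^+=0.8009  v^+=4.9127  a^+=3.2280

v_post = 4.9127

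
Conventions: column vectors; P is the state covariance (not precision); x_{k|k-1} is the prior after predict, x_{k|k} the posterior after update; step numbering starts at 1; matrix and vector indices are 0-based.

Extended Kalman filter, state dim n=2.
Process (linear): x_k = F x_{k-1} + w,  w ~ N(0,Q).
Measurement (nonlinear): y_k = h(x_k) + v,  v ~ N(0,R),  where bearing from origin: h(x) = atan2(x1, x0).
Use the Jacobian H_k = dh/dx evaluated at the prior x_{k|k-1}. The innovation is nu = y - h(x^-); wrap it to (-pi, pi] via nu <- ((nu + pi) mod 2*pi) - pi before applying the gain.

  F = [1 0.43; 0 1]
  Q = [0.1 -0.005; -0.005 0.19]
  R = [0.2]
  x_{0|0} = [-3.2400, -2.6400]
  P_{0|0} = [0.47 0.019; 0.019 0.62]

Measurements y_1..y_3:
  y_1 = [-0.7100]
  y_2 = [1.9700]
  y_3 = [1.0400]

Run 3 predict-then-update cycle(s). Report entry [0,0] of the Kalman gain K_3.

step 1: x^-=[-4.3752, -2.6400]  P^-=[0.7010 0.2806; 0.2806 0.8100]  H_jac=[0.1011 -0.1676]  S=[0.2204]  K=[0.1082; -0.4871]  nu=[1.8887]  x^+=[-4.1708, -3.5599]  P^+=[0.6984 0.2922; 0.2922 0.7577]
step 2: x^-=[-5.7015, -3.5599]  P^-=[1.1898 0.6130; 0.6130 0.9477]  H_jac=[0.0788 -0.1262]  S=[0.2103]  K=[0.0779; -0.3390]  nu=[-1.7297]  x^+=[-5.8363, -2.9735]  P^+=[1.1885 0.6186; 0.6186 0.9235]
step 3: x^-=[-7.1149, -2.9735]  P^-=[1.9913 1.0107; 1.0107 1.1135]  H_jac=[0.0500 -0.1197]  S=[0.2088]  K=[-0.1023; -0.3960]  nu=[-2.4975]  x^+=[-6.8595, -1.9845]  P^+=[1.9891 1.0023; 1.0023 1.0808]

K[0,0] = -0.1023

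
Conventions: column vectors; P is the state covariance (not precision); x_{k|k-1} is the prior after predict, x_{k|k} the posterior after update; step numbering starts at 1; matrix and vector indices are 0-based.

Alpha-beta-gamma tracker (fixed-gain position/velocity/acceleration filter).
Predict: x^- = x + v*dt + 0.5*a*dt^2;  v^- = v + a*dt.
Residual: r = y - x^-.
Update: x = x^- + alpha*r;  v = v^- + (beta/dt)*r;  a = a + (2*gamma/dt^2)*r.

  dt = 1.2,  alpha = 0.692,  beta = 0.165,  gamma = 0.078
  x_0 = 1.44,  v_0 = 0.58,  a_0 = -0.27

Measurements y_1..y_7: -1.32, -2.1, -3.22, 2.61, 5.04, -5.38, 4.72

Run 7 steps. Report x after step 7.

step 1: x_pred=1.9416  r=-3.2616  x^+=-0.3154  v^+=-0.1925  a^+=-0.6233
step 2: x_pred=-0.9952  r=-1.1048  x^+=-1.7597  v^+=-1.0924  a^+=-0.7430
step 3: x_pred=-3.6056  r=0.3856  x^+=-3.3388  v^+=-1.9310  a^+=-0.7013
step 4: x_pred=-6.1609  r=8.7709  x^+=-0.0914  v^+=-1.5665  a^+=0.2489
step 5: x_pred=-1.7920  r=6.8320  x^+=2.9357  v^+=-0.3284  a^+=0.9891
step 6: x_pred=3.2538  r=-8.6338  x^+=-2.7208  v^+=-0.3287  a^+=0.0537
step 7: x_pred=-3.0765  r=7.7965  x^+=2.3187  v^+=0.8078  a^+=0.8984

x_post = 2.3187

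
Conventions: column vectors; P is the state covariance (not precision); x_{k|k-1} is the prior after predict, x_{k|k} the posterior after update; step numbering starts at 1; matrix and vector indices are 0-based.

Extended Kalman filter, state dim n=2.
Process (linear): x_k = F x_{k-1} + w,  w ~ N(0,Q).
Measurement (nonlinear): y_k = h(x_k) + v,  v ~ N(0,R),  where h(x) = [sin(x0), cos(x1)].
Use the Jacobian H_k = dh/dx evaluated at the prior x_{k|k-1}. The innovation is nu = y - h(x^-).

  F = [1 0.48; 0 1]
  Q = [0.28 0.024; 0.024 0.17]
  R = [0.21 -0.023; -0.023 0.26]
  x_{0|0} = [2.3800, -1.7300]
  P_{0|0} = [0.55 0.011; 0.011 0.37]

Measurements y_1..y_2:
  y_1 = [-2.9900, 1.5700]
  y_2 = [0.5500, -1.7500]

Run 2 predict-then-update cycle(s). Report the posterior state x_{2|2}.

x_post = [0.2220, -2.2711]

step 1: x^-=[1.5496, -1.7300]  P^-=[0.9258 0.2126; 0.2126 0.5400]  H_jac=[0.0212 0.0000; 0.0000 0.9874]  S=[0.2104 -0.0186; -0.0186 0.7864]  K=[0.1170 0.2697; 0.0814 0.6799]  nu=[-3.9898, 1.7285]  x^+=[1.5488, -0.8794]  P^+=[0.8669 0.0683; 0.0683 0.1771]
step 2: x^-=[1.1267, -0.8794]  P^-=[1.2533 0.1773; 0.1773 0.3471]  H_jac=[0.4296 0.0000; 0.0000 0.7703]  S=[0.4413 0.0357; 0.0357 0.4660]  K=[1.2038 0.2009; 0.1270 0.5641]  nu=[-0.3530, -2.3876]  x^+=[0.2220, -2.2711]  P^+=[0.5777 0.0319; 0.0319 0.1866]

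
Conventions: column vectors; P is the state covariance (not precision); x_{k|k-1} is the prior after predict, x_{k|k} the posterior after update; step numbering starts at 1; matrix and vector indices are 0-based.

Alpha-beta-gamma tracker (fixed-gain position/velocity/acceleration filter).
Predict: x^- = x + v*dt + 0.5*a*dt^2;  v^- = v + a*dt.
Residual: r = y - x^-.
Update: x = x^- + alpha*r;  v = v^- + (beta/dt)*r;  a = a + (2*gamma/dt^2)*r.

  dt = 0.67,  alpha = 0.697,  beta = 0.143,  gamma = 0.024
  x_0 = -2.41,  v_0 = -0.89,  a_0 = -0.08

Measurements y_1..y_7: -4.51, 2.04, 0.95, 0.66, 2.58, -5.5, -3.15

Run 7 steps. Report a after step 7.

a_post = -0.3286

step 1: x_pred=-3.0243  r=-1.4857  x^+=-4.0598  v^+=-1.2607  a^+=-0.2389
step 2: x_pred=-4.9581  r=6.9981  x^+=-0.0804  v^+=0.0729  a^+=0.5094
step 3: x_pred=0.0827  r=0.8673  x^+=0.6872  v^+=0.5993  a^+=0.6022
step 4: x_pred=1.2239  r=-0.5639  x^+=0.8309  v^+=0.8824  a^+=0.5419
step 5: x_pred=1.5437  r=1.0363  x^+=2.2660  v^+=1.4666  a^+=0.6527
step 6: x_pred=3.3951  r=-8.8951  x^+=-2.8048  v^+=0.0054  a^+=-0.2985
step 7: x_pred=-2.8681  r=-0.2819  x^+=-3.0646  v^+=-0.2547  a^+=-0.3286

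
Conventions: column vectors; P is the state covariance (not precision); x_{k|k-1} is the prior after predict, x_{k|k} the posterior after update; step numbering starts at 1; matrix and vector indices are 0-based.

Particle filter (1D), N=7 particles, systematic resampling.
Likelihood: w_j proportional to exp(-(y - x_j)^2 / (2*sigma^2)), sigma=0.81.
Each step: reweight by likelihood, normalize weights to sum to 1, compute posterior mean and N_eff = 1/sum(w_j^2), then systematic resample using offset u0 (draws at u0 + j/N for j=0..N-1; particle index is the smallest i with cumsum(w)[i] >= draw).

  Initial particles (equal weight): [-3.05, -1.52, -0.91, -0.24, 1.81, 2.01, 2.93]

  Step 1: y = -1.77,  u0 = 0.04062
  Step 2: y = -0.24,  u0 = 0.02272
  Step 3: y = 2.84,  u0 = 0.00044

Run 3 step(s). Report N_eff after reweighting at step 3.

step 1: w=[0.1451, 0.4821, 0.2878, 0.0849, 0.0000, 0.0000, 0.0000]  mean=-1.4576  Neff=2.9107  idx=[0, 1, 1, 1, 1, 2, 2]
step 2: w=[0.0009, 0.1116, 0.1116, 0.1116, 0.1116, 0.2763, 0.2763]  mean=-1.1844  Neff=4.9378  idx=[1, 2, 3, 5, 5, 6, 6]
step 3: w=[0.0057, 0.0057, 0.0057, 0.2458, 0.2458, 0.2458, 0.2458]  mean=-0.9204  Neff=4.1378  idx=[0, 3, 4, 4, 5, 5, 6]

N_eff = 4.1378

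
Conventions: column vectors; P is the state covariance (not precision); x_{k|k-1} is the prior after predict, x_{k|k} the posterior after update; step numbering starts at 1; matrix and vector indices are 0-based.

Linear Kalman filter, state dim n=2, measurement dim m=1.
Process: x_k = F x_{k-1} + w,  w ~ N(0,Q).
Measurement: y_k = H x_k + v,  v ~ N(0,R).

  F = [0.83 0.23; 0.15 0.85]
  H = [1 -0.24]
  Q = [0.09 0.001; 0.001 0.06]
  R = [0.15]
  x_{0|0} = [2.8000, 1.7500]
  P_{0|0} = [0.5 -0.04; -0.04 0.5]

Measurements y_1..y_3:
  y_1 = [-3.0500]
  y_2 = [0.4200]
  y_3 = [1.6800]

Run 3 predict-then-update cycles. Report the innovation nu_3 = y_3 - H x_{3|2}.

innov = [1.4942]

step 1: x^-=[2.7265, 1.9075]  P^-=[0.4456 0.1314; 0.1314 0.4223]  S=[0.5569]  K=[0.7436; 0.0540]  nu=[-5.3187]  x^+=[-1.2284, 1.6205]  P^+=[0.1377 0.1091; 0.1091 0.4207]
step 2: x^-=[-0.6469, 1.1932]  P^-=[0.2488 0.1811; 0.1811 0.3948]  S=[0.3346]  K=[0.6136; 0.2580]  nu=[1.3533]  x^+=[0.1835, 1.5423]  P^+=[0.1228 0.1281; 0.1281 0.3726]
step 3: x^-=[0.5070, 1.3385]  P^-=[0.2432 0.1839; 0.1839 0.3646]  S=[0.3259]  K=[0.6108; 0.2958]  nu=[1.4942]  x^+=[1.4197, 1.7806]  P^+=[0.1216 0.1250; 0.1250 0.3361]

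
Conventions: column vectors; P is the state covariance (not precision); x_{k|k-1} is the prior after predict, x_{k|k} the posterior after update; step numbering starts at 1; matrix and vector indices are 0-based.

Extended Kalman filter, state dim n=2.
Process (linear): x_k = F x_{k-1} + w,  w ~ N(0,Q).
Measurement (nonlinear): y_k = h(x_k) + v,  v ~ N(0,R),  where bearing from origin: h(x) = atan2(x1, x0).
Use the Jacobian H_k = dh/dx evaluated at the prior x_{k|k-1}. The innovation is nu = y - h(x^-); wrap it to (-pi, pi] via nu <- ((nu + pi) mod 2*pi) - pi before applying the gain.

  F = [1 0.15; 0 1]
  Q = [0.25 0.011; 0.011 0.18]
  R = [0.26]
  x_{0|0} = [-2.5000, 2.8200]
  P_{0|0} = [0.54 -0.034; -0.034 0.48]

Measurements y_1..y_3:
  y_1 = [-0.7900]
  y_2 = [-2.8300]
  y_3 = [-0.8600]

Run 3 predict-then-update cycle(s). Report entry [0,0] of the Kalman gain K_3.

step 1: x^-=[-2.0770, 2.8200]  P^-=[0.7906 0.0490; 0.0490 0.6600]  H_jac=[-0.2299 -0.1693]  S=[0.3245]  K=[-0.5856; -0.3791]  nu=[-2.9956]  x^+=[-0.3226, 3.9556]  P^+=[0.6793 -0.0230; -0.0230 0.6134]
step 2: x^-=[0.2707, 3.9556]  P^-=[0.9362 0.0800; 0.0800 0.7934]  H_jac=[-0.2516 0.0172]  S=[0.3188]  K=[-0.7346; -0.0203]  nu=[1.9507]  x^+=[-1.1622, 3.9161]  P^+=[0.7642 0.0752; 0.0752 0.7932]
step 3: x^-=[-0.5748, 3.9161]  P^-=[1.0546 0.2052; 0.2052 0.9732]  H_jac=[-0.2500 -0.0367]  S=[0.3310]  K=[-0.8192; -0.2629]  nu=[-2.5765]  x^+=[1.5360, 4.5934]  P^+=[0.8324 0.1339; 0.1339 0.9504]

K[0,0] = -0.8192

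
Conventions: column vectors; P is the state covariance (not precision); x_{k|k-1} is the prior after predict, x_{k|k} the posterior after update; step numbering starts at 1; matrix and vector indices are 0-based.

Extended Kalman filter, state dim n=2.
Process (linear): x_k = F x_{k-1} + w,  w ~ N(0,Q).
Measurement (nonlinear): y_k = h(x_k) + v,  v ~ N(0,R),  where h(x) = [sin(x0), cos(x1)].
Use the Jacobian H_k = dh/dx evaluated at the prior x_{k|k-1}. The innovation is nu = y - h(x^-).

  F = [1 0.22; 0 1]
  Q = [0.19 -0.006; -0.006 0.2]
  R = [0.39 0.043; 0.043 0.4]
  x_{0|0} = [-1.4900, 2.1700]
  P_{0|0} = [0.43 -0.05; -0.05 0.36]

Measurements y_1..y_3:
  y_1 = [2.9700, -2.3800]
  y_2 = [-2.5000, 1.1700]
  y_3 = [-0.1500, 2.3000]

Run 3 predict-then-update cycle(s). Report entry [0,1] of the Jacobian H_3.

H_jac[0,1] = 0.0000

step 1: x^-=[-1.0126, 2.1700]  P^-=[0.6154 0.0232; 0.0232 0.5600]  H_jac=[0.5297 0.0000; 0.0000 -0.8258]  S=[0.5626 0.0329; 0.0329 0.7819]  K=[0.5822 -0.0490; 0.0565 -0.5938]  nu=[3.8182, -1.8160]  x^+=[1.2993, 3.4642]  P^+=[0.4247 -0.0066; -0.0066 0.2847]
step 2: x^-=[2.0614, 3.4642]  P^-=[0.6256 0.0500; 0.0500 0.4847]  H_jac=[-0.4711 0.0000; 0.0000 0.3170]  S=[0.5289 0.0355; 0.0355 0.4487]  K=[-0.5627 0.0799; -0.0679 0.3478]  nu=[-3.3821, 2.1184]  x^+=[4.1337, 4.4308]  P^+=[0.4585 0.0245; 0.0245 0.4297]
step 3: x^-=[5.1084, 4.4308]  P^-=[0.6800 0.1130; 0.1130 0.6297]  H_jac=[0.3858 0.0000; 0.0000 0.9606]  S=[0.4912 0.0849; 0.0849 0.9810]  K=[0.5228 0.0654; -0.0181 0.6181]  nu=[0.7726, 2.5779]  x^+=[5.6810, 6.0103]  P^+=[0.5358 0.0506; 0.0506 0.2566]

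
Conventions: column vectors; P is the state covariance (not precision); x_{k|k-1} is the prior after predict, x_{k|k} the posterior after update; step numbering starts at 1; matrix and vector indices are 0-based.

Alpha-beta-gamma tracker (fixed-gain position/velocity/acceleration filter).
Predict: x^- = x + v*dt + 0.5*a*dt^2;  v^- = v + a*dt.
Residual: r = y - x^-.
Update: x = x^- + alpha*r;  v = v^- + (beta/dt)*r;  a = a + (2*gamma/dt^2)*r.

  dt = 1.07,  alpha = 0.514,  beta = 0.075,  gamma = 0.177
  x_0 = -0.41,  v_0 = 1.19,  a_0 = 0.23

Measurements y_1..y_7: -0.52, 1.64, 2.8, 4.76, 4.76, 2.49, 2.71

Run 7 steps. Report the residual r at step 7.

resid = -1.8841

step 1: x_pred=0.9950  r=-1.5150  x^+=0.2163  v^+=1.3299  a^+=-0.2384
step 2: x_pred=1.5028  r=0.1372  x^+=1.5733  v^+=1.0844  a^+=-0.1960
step 3: x_pred=2.6214  r=0.1786  x^+=2.7132  v^+=0.8872  a^+=-0.1408
step 4: x_pred=3.5819  r=1.1781  x^+=4.1875  v^+=0.8191  a^+=0.2235
step 5: x_pred=5.1919  r=-0.4319  x^+=4.9699  v^+=1.0280  a^+=0.0899
step 6: x_pred=6.1213  r=-3.6313  x^+=4.2548  v^+=0.8697  a^+=-1.0329
step 7: x_pred=4.5941  r=-1.8841  x^+=3.6257  v^+=-0.3676  a^+=-1.6154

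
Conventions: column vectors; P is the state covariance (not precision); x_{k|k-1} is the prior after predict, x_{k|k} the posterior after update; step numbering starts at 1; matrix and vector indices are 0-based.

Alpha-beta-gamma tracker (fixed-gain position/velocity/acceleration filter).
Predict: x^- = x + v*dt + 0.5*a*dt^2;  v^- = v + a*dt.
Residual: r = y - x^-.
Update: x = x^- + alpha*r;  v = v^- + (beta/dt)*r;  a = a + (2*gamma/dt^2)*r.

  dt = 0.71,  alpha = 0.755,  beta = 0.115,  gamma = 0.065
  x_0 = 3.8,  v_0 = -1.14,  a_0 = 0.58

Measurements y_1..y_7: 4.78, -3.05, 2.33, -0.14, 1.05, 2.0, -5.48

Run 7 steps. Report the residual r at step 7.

resid = -7.3434

step 1: x_pred=3.1368  r=1.6432  x^+=4.3774  v^+=-0.4620  a^+=1.0038
step 2: x_pred=4.3024  r=-7.3524  x^+=-1.2487  v^+=-0.9403  a^+=-0.8923
step 3: x_pred=-2.1412  r=4.4712  x^+=1.2346  v^+=-0.8496  a^+=0.2607
step 4: x_pred=0.6971  r=-0.8371  x^+=0.0651  v^+=-0.8000  a^+=0.0449
step 5: x_pred=-0.4916  r=1.5416  x^+=0.6723  v^+=-0.5185  a^+=0.4424
step 6: x_pred=0.4157  r=1.5843  x^+=1.6118  v^+=0.0523  a^+=0.8510
step 7: x_pred=1.8634  r=-7.3434  x^+=-3.6809  v^+=-0.5330  a^+=-1.0428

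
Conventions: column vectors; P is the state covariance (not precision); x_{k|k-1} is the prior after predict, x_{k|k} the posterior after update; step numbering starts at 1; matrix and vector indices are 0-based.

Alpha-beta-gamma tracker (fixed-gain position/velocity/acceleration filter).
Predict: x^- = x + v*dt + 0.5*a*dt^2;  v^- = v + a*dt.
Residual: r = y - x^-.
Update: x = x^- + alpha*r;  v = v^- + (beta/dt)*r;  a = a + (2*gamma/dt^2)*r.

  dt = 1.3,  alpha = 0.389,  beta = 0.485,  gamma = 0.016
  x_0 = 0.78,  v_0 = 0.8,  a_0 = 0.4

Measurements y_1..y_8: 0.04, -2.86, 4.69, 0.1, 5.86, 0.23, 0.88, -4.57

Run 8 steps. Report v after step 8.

v_post = -3.3029

step 1: x_pred=2.1580  r=-2.1180  x^+=1.3341  v^+=0.5298  a^+=0.3599
step 2: x_pred=2.3270  r=-5.1870  x^+=0.3092  v^+=-0.9375  a^+=0.2617
step 3: x_pred=-0.6883  r=5.3783  x^+=1.4038  v^+=1.4093  a^+=0.3635
step 4: x_pred=3.5431  r=-3.4431  x^+=2.2037  v^+=0.5973  a^+=0.2983
step 5: x_pred=3.2323  r=2.6277  x^+=4.2545  v^+=1.9655  a^+=0.3481
step 6: x_pred=7.1037  r=-6.8737  x^+=4.4298  v^+=-0.1464  a^+=0.2179
step 7: x_pred=4.4236  r=-3.5436  x^+=3.0451  v^+=-1.1852  a^+=0.1508
step 8: x_pred=1.6319  r=-6.2019  x^+=-0.7807  v^+=-3.3029  a^+=0.0334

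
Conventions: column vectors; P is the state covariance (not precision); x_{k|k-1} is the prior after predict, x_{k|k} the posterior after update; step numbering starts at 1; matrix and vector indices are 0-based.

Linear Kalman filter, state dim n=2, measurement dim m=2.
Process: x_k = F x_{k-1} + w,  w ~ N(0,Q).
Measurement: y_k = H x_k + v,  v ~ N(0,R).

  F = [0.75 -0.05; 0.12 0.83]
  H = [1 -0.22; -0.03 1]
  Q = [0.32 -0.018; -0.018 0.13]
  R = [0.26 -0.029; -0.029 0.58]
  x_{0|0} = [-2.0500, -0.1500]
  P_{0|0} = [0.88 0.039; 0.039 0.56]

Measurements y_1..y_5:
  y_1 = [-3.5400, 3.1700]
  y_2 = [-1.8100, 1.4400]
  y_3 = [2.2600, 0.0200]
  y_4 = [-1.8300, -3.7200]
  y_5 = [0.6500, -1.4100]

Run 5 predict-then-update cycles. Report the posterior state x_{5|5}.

step 1: x^-=[-1.5300, -0.3705]  P^-=[0.8135 0.0620; 0.0620 0.5362]  S=[1.0721 -0.1090; -0.1090 1.1132]  K=[0.7570 0.1079; -0.0035 0.4797]  nu=[-2.0915, 3.4946]  x^+=[-2.7363, 1.3130]  P^+=[0.2040 0.0467; 0.0467 0.2797]
step 2: x^-=[-2.1179, 0.7614]  P^-=[0.4319 0.0176; 0.0176 0.3349]  S=[0.7004 -0.0980; -0.0980 0.9143]  K=[0.6212 0.0716; -0.0294 0.3626]  nu=[0.4754, 0.6150]  x^+=[-1.7785, 0.9705]  P^+=[0.1657 0.0285; 0.0285 0.2120]
step 3: x^-=[-1.3824, 0.5921]  P^-=[0.4116 0.0057; 0.0057 0.2841]  S=[0.6829 -0.0981; -0.0981 0.8642]  K=[0.6098 0.0615; -0.0366 0.3244]  nu=[3.7727, -0.6135]  x^+=[0.8803, 0.2549]  P^+=[0.1618 0.0229; 0.0229 0.1899]
step 4: x^-=[0.6475, 0.3172]  P^-=[0.4098 0.0028; 0.0028 0.2677]  S=[0.6815 -0.0974; -0.0974 0.8479]  K=[0.6088 0.0587; -0.0379 0.3113]  nu=[-2.4077, -4.0178]  x^+=[-1.0541, -0.8423]  P^+=[0.1612 0.0212; 0.0212 0.1823]
step 5: x^-=[-0.7484, -0.8256]  P^-=[0.4096 0.0020; 0.0020 0.2621]  S=[0.6814 -0.0969; -0.0969 0.8424]  K=[0.6087 0.0579; -0.0380 0.3067]  nu=[1.2168, -0.6069]  x^+=[-0.0429, -1.0580]  P^+=[0.1611 0.0207; 0.0207 0.1796]

x_post = [-0.0429, -1.0580]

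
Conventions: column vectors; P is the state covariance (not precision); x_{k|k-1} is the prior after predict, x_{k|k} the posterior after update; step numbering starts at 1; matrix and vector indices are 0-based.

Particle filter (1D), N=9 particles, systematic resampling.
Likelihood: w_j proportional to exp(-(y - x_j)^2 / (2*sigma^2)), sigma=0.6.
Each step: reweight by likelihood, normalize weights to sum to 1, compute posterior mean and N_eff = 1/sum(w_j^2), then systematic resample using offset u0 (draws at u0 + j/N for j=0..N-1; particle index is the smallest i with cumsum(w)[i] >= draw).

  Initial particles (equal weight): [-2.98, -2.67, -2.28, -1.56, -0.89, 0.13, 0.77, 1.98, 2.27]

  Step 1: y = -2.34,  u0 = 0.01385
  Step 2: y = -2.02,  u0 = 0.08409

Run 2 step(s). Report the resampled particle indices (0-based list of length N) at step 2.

step 1: w=[0.1949, 0.2960, 0.3426, 0.1479, 0.0186, 0.0001, 0.0000, 0.0000, 0.0000]  mean=-2.3994  Neff=3.7712  idx=[0, 0, 1, 1, 1, 2, 2, 2, 3]
step 2: w=[0.0488, 0.0488, 0.0975, 0.0975, 0.0975, 0.1597, 0.1597, 0.1597, 0.1307]  mean=-2.3683  Neff=7.8801  idx=[1, 3, 4, 5, 5, 6, 7, 7, 8]

resampled_idx = [1, 3, 4, 5, 5, 6, 7, 7, 8]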